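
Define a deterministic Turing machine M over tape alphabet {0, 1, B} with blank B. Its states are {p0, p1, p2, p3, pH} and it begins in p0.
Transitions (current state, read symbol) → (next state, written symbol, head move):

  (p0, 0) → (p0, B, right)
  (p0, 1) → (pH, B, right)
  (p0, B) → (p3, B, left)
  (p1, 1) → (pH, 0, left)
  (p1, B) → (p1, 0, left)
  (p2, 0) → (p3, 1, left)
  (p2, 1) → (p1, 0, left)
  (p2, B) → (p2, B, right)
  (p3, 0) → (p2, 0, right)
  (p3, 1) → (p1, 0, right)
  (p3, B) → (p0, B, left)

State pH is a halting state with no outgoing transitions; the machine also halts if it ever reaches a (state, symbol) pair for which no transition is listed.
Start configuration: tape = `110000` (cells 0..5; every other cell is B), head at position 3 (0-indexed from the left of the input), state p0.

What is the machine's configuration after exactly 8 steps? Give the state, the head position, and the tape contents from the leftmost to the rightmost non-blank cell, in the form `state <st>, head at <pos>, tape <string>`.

state p0, head at 3, tape 11

state=p0 head=3 tape=110[0]00B   (p0,0)→(p0,B,right)
state=p0 head=4 tape=110B[0]0B   (p0,0)→(p0,B,right)
state=p0 head=5 tape=110BB[0]B   (p0,0)→(p0,B,right)
state=p0 head=6 tape=110BBB[B]   (p0,B)→(p3,B,left)
state=p3 head=5 tape=110BB[B]B   (p3,B)→(p0,B,left)
state=p0 head=4 tape=110B[B]BB   (p0,B)→(p3,B,left)
state=p3 head=3 tape=110[B]BBB   (p3,B)→(p0,B,left)
state=p0 head=2 tape=11[0]BBBB   (p0,0)→(p0,B,right)
state=p0 head=3 tape=11B[B]BBB
After 8 steps: state p0, head at 3, tape 11.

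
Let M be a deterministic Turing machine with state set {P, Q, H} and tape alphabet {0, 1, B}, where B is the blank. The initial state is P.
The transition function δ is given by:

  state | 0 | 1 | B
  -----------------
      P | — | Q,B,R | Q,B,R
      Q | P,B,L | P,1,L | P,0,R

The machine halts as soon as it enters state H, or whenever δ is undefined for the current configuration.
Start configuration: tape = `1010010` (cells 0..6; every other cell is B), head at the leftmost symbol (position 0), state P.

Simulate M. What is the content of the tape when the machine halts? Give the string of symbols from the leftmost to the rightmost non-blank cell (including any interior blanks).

0B0010

state=P head=0 tape=[1]010010   (P,1)→(Q,B,R)
state=Q head=1 tape=B[0]10010   (Q,0)→(P,B,L)
state=P head=0 tape=[B]B10010   (P,B)→(Q,B,R)
state=Q head=1 tape=B[B]10010   (Q,B)→(P,0,R)
state=P head=2 tape=B0[1]0010   (P,1)→(Q,B,R)
state=Q head=3 tape=B0B[0]010   (Q,0)→(P,B,L)
state=P head=2 tape=B0[B]B010   (P,B)→(Q,B,R)
state=Q head=3 tape=B0B[B]010   (Q,B)→(P,0,R)
state=P head=4 tape=B0B0[0]10
The non-blank tape span at halt is 0B0010.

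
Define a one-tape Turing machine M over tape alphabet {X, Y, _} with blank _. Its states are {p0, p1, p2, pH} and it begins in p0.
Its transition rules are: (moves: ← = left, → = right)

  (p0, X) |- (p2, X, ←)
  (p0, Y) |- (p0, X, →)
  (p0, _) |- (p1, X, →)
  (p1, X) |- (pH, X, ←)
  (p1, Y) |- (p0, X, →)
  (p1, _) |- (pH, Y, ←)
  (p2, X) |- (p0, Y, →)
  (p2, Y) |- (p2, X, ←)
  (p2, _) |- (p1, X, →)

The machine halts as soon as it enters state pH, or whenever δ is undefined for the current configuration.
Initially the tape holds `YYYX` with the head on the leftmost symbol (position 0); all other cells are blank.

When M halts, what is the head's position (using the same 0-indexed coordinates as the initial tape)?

-1

p0 | _[Y]YYX   read Y → write X, move →, go to p0
p0 | _X[Y]YX   read Y → write X, move →, go to p0
p0 | _XX[Y]X   read Y → write X, move →, go to p0
p0 | _XXX[X]   read X → write X, move ←, go to p2
p2 | _XX[X]X   read X → write Y, move →, go to p0
p0 | _XXY[X]   read X → write X, move ←, go to p2
p2 | _XX[Y]X   read Y → write X, move ←, go to p2
p2 | _X[X]XX   read X → write Y, move →, go to p0
p0 | _XY[X]X   read X → write X, move ←, go to p2
p2 | _X[Y]XX   read Y → write X, move ←, go to p2
p2 | _[X]XXX   read X → write Y, move →, go to p0
p0 | _Y[X]XX   read X → write X, move ←, go to p2
p2 | _[Y]XXX   read Y → write X, move ←, go to p2
p2 | [_]XXXX   read _ → write X, move →, go to p1
p1 | X[X]XXX   read X → write X, move ←, go to pH
pH | [X]XXXX
At halt the head is at cell -1.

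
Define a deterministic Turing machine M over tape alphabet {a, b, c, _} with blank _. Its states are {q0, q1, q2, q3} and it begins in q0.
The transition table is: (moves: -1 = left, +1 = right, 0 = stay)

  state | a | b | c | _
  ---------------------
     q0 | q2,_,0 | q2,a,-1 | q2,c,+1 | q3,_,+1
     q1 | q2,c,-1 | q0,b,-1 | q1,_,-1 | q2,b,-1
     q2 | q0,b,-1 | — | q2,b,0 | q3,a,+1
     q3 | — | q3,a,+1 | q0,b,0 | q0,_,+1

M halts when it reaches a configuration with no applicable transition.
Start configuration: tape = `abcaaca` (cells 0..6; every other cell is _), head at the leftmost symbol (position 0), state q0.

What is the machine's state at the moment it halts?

q3

q0 | [a]bcaaca   read a → write _, move 0, go to q2
q2 | [_]bcaaca   read _ → write a, move +1, go to q3
q3 | a[b]caaca   read b → write a, move +1, go to q3
q3 | aa[c]aaca   read c → write b, move 0, go to q0
q0 | aa[b]aaca   read b → write a, move -1, go to q2
q2 | a[a]aaaca   read a → write b, move -1, go to q0
q0 | [a]baaaca   read a → write _, move 0, go to q2
q2 | [_]baaaca   read _ → write a, move +1, go to q3
q3 | a[b]aaaca   read b → write a, move +1, go to q3
q3 | aa[a]aaca
No transition is defined for (q3, a); M halts in state q3.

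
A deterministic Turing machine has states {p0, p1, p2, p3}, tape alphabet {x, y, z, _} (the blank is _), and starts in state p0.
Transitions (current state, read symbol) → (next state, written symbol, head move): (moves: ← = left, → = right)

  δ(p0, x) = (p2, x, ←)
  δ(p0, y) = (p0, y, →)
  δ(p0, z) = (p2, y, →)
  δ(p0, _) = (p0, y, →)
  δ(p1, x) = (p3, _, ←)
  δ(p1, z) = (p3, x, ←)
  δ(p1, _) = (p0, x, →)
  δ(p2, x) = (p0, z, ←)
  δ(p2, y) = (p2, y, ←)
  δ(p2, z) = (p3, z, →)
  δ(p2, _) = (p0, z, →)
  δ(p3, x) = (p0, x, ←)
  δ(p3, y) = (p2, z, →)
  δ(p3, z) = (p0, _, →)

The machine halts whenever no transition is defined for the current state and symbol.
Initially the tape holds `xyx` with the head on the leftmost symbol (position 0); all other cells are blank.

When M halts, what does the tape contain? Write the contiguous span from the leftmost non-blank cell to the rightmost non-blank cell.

state=p0 head=0 tape=__[x]yx_   (p0,x)→(p2,x,←)
state=p2 head=-1 tape=_[_]xyx_   (p2,_)→(p0,z,→)
state=p0 head=0 tape=_z[x]yx_   (p0,x)→(p2,x,←)
state=p2 head=-1 tape=_[z]xyx_   (p2,z)→(p3,z,→)
state=p3 head=0 tape=_z[x]yx_   (p3,x)→(p0,x,←)
state=p0 head=-1 tape=_[z]xyx_   (p0,z)→(p2,y,→)
state=p2 head=0 tape=_y[x]yx_   (p2,x)→(p0,z,←)
state=p0 head=-1 tape=_[y]zyx_   (p0,y)→(p0,y,→)
state=p0 head=0 tape=_y[z]yx_   (p0,z)→(p2,y,→)
state=p2 head=1 tape=_yy[y]x_   (p2,y)→(p2,y,←)
state=p2 head=0 tape=_y[y]yx_   (p2,y)→(p2,y,←)
state=p2 head=-1 tape=_[y]yyx_   (p2,y)→(p2,y,←)
state=p2 head=-2 tape=[_]yyyx_   (p2,_)→(p0,z,→)
state=p0 head=-1 tape=z[y]yyx_   (p0,y)→(p0,y,→)
state=p0 head=0 tape=zy[y]yx_   (p0,y)→(p0,y,→)
state=p0 head=1 tape=zyy[y]x_   (p0,y)→(p0,y,→)
state=p0 head=2 tape=zyyy[x]_   (p0,x)→(p2,x,←)
state=p2 head=1 tape=zyy[y]x_   (p2,y)→(p2,y,←)
state=p2 head=0 tape=zy[y]yx_   (p2,y)→(p2,y,←)
state=p2 head=-1 tape=z[y]yyx_   (p2,y)→(p2,y,←)
state=p2 head=-2 tape=[z]yyyx_   (p2,z)→(p3,z,→)
state=p3 head=-1 tape=z[y]yyx_   (p3,y)→(p2,z,→)
state=p2 head=0 tape=zz[y]yx_   (p2,y)→(p2,y,←)
state=p2 head=-1 tape=z[z]yyx_   (p2,z)→(p3,z,→)
state=p3 head=0 tape=zz[y]yx_   (p3,y)→(p2,z,→)
state=p2 head=1 tape=zzz[y]x_   (p2,y)→(p2,y,←)
state=p2 head=0 tape=zz[z]yx_   (p2,z)→(p3,z,→)
state=p3 head=1 tape=zzz[y]x_   (p3,y)→(p2,z,→)
state=p2 head=2 tape=zzzz[x]_   (p2,x)→(p0,z,←)
state=p0 head=1 tape=zzz[z]z_   (p0,z)→(p2,y,→)
state=p2 head=2 tape=zzzy[z]_   (p2,z)→(p3,z,→)
state=p3 head=3 tape=zzzyz[_]
The non-blank tape span at halt is zzzyz.

zzzyz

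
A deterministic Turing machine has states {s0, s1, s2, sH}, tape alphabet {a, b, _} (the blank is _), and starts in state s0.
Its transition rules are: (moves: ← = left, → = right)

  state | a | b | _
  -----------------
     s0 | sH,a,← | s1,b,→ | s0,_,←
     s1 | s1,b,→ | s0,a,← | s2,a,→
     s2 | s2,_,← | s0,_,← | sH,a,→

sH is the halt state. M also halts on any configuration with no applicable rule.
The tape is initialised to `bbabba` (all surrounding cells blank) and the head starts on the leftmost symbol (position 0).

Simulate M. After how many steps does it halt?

14

state=s0 head=0 tape=[b]babba___   (s0,b)→(s1,b,→)
state=s1 head=1 tape=b[b]abba___   (s1,b)→(s0,a,←)
state=s0 head=0 tape=[b]aabba___   (s0,b)→(s1,b,→)
state=s1 head=1 tape=b[a]abba___   (s1,a)→(s1,b,→)
state=s1 head=2 tape=bb[a]bba___   (s1,a)→(s1,b,→)
state=s1 head=3 tape=bbb[b]ba___   (s1,b)→(s0,a,←)
state=s0 head=2 tape=bb[b]aba___   (s0,b)→(s1,b,→)
state=s1 head=3 tape=bbb[a]ba___   (s1,a)→(s1,b,→)
state=s1 head=4 tape=bbbb[b]a___   (s1,b)→(s0,a,←)
state=s0 head=3 tape=bbb[b]aa___   (s0,b)→(s1,b,→)
state=s1 head=4 tape=bbbb[a]a___   (s1,a)→(s1,b,→)
state=s1 head=5 tape=bbbbb[a]___   (s1,a)→(s1,b,→)
state=s1 head=6 tape=bbbbbb[_]__   (s1,_)→(s2,a,→)
state=s2 head=7 tape=bbbbbba[_]_   (s2,_)→(sH,a,→)
state=sH head=8 tape=bbbbbbaa[_]
M halts after 14 transitions.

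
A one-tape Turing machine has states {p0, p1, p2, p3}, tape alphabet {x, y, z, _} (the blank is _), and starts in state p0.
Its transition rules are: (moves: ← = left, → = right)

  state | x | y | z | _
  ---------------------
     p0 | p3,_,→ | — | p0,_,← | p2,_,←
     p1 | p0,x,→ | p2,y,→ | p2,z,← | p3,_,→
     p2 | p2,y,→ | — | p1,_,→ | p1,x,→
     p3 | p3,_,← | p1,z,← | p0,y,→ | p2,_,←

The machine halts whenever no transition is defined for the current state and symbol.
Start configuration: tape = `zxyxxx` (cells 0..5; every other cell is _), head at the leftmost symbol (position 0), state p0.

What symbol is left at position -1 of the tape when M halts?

p0 | __[z]xyxxx   read z → write _, move ←, go to p0
p0 | _[_]_xyxxx   read _ → write _, move ←, go to p2
p2 | [_]__xyxxx   read _ → write x, move →, go to p1
p1 | x[_]_xyxxx   read _ → write _, move →, go to p3
p3 | x_[_]xyxxx   read _ → write _, move ←, go to p2
p2 | x[_]_xyxxx   read _ → write x, move →, go to p1
p1 | xx[_]xyxxx   read _ → write _, move →, go to p3
p3 | xx_[x]yxxx   read x → write _, move ←, go to p3
p3 | xx[_]_yxxx   read _ → write _, move ←, go to p2
p2 | x[x]__yxxx   read x → write y, move →, go to p2
p2 | xy[_]_yxxx   read _ → write x, move →, go to p1
p1 | xyx[_]yxxx   read _ → write _, move →, go to p3
p3 | xyx_[y]xxx   read y → write z, move ←, go to p1
p1 | xyx[_]zxxx   read _ → write _, move →, go to p3
p3 | xyx_[z]xxx   read z → write y, move →, go to p0
p0 | xyx_y[x]xx   read x → write _, move →, go to p3
p3 | xyx_y_[x]x   read x → write _, move ←, go to p3
p3 | xyx_y[_]_x   read _ → write _, move ←, go to p2
p2 | xyx_[y]__x
Cell -1 holds y when M halts.

y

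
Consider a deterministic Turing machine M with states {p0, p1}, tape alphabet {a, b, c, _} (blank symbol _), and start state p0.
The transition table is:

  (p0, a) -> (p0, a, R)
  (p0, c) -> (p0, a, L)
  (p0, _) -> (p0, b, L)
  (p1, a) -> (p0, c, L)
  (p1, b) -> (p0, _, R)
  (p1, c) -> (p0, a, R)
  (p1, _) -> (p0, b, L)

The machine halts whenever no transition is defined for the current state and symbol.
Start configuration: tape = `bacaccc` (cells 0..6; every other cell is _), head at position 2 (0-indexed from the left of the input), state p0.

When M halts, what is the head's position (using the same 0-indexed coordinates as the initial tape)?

7

state=p0 head=2 tape=ba[c]accc_   (p0,c)→(p0,a,L)
state=p0 head=1 tape=b[a]aaccc_   (p0,a)→(p0,a,R)
state=p0 head=2 tape=ba[a]accc_   (p0,a)→(p0,a,R)
state=p0 head=3 tape=baa[a]ccc_   (p0,a)→(p0,a,R)
state=p0 head=4 tape=baaa[c]cc_   (p0,c)→(p0,a,L)
state=p0 head=3 tape=baa[a]acc_   (p0,a)→(p0,a,R)
state=p0 head=4 tape=baaa[a]cc_   (p0,a)→(p0,a,R)
state=p0 head=5 tape=baaaa[c]c_   (p0,c)→(p0,a,L)
state=p0 head=4 tape=baaa[a]ac_   (p0,a)→(p0,a,R)
state=p0 head=5 tape=baaaa[a]c_   (p0,a)→(p0,a,R)
state=p0 head=6 tape=baaaaa[c]_   (p0,c)→(p0,a,L)
state=p0 head=5 tape=baaaa[a]a_   (p0,a)→(p0,a,R)
state=p0 head=6 tape=baaaaa[a]_   (p0,a)→(p0,a,R)
state=p0 head=7 tape=baaaaaa[_]   (p0,_)→(p0,b,L)
state=p0 head=6 tape=baaaaa[a]b   (p0,a)→(p0,a,R)
state=p0 head=7 tape=baaaaaa[b]
At halt the head is at cell 7.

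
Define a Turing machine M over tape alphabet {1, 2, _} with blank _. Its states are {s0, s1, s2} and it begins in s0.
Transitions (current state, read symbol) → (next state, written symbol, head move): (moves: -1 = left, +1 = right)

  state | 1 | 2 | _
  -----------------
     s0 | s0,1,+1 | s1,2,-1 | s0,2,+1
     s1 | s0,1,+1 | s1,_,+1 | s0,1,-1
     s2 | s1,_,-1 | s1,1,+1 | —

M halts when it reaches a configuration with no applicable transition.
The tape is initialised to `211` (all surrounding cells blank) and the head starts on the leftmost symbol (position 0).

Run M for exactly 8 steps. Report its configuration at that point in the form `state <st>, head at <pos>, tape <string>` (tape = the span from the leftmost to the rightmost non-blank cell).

s0 | __[2]11   read 2 → write 2, move -1, go to s1
s1 | _[_]211   read _ → write 1, move -1, go to s0
s0 | [_]1211   read _ → write 2, move +1, go to s0
s0 | 2[1]211   read 1 → write 1, move +1, go to s0
s0 | 21[2]11   read 2 → write 2, move -1, go to s1
s1 | 2[1]211   read 1 → write 1, move +1, go to s0
s0 | 21[2]11   read 2 → write 2, move -1, go to s1
s1 | 2[1]211   read 1 → write 1, move +1, go to s0
s0 | 21[2]11
After 8 steps: state s0, head at 0, tape 21211.

state s0, head at 0, tape 21211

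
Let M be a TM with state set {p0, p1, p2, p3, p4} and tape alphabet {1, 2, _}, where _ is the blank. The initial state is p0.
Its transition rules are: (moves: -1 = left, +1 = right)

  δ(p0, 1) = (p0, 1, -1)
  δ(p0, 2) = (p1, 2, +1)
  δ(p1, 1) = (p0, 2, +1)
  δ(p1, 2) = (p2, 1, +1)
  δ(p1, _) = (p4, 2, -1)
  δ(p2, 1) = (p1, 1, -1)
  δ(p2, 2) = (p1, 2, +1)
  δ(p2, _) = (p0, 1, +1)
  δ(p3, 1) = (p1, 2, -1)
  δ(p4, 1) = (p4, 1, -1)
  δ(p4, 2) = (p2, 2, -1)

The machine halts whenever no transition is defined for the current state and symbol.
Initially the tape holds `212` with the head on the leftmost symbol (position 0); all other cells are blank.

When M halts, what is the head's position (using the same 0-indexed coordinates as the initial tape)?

6

state=p0 head=0 tape=[2]12____   (p0,2)→(p1,2,+1)
state=p1 head=1 tape=2[1]2____   (p1,1)→(p0,2,+1)
state=p0 head=2 tape=22[2]____   (p0,2)→(p1,2,+1)
state=p1 head=3 tape=222[_]___   (p1,_)→(p4,2,-1)
state=p4 head=2 tape=22[2]2___   (p4,2)→(p2,2,-1)
state=p2 head=1 tape=2[2]22___   (p2,2)→(p1,2,+1)
state=p1 head=2 tape=22[2]2___   (p1,2)→(p2,1,+1)
state=p2 head=3 tape=221[2]___   (p2,2)→(p1,2,+1)
state=p1 head=4 tape=2212[_]__   (p1,_)→(p4,2,-1)
state=p4 head=3 tape=221[2]2__   (p4,2)→(p2,2,-1)
state=p2 head=2 tape=22[1]22__   (p2,1)→(p1,1,-1)
state=p1 head=1 tape=2[2]122__   (p1,2)→(p2,1,+1)
state=p2 head=2 tape=21[1]22__   (p2,1)→(p1,1,-1)
state=p1 head=1 tape=2[1]122__   (p1,1)→(p0,2,+1)
state=p0 head=2 tape=22[1]22__   (p0,1)→(p0,1,-1)
state=p0 head=1 tape=2[2]122__   (p0,2)→(p1,2,+1)
state=p1 head=2 tape=22[1]22__   (p1,1)→(p0,2,+1)
state=p0 head=3 tape=222[2]2__   (p0,2)→(p1,2,+1)
state=p1 head=4 tape=2222[2]__   (p1,2)→(p2,1,+1)
state=p2 head=5 tape=22221[_]_   (p2,_)→(p0,1,+1)
state=p0 head=6 tape=222211[_]
At halt the head is at cell 6.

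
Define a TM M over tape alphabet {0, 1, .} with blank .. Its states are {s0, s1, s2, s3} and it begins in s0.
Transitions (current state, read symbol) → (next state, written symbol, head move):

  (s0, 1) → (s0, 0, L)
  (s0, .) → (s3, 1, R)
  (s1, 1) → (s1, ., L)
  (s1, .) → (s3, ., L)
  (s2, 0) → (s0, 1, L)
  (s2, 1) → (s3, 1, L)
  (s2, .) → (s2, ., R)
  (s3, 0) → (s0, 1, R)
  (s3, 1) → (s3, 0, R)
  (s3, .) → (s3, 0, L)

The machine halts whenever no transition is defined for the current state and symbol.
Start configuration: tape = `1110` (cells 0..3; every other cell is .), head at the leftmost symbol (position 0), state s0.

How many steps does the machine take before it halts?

state=s0 head=0 tape=..[1]110   (s0,1)→(s0,0,L)
state=s0 head=-1 tape=.[.]0110   (s0,.)→(s3,1,R)
state=s3 head=0 tape=.1[0]110   (s3,0)→(s0,1,R)
state=s0 head=1 tape=.11[1]10   (s0,1)→(s0,0,L)
state=s0 head=0 tape=.1[1]010   (s0,1)→(s0,0,L)
state=s0 head=-1 tape=.[1]0010   (s0,1)→(s0,0,L)
state=s0 head=-2 tape=[.]00010   (s0,.)→(s3,1,R)
state=s3 head=-1 tape=1[0]0010   (s3,0)→(s0,1,R)
state=s0 head=0 tape=11[0]010
M halts after 8 transitions.

8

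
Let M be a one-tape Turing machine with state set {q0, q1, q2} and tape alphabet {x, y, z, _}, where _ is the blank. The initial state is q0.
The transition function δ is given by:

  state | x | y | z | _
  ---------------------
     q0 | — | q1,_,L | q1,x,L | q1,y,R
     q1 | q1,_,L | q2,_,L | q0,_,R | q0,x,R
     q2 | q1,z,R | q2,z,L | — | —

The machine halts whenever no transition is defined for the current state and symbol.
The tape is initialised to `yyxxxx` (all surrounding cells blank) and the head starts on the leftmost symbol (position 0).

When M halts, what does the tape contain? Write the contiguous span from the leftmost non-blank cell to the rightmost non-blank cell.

z___xxx

q0 | _[y]yxxxx   read y → write _, move L, go to q1
q1 | [_]_yxxxx   read _ → write x, move R, go to q0
q0 | x[_]yxxxx   read _ → write y, move R, go to q1
q1 | xy[y]xxxx   read y → write _, move L, go to q2
q2 | x[y]_xxxx   read y → write z, move L, go to q2
q2 | [x]z_xxxx   read x → write z, move R, go to q1
q1 | z[z]_xxxx   read z → write _, move R, go to q0
q0 | z_[_]xxxx   read _ → write y, move R, go to q1
q1 | z_y[x]xxx   read x → write _, move L, go to q1
q1 | z_[y]_xxx   read y → write _, move L, go to q2
q2 | z[_]__xxx
The non-blank tape span at halt is z___xxx.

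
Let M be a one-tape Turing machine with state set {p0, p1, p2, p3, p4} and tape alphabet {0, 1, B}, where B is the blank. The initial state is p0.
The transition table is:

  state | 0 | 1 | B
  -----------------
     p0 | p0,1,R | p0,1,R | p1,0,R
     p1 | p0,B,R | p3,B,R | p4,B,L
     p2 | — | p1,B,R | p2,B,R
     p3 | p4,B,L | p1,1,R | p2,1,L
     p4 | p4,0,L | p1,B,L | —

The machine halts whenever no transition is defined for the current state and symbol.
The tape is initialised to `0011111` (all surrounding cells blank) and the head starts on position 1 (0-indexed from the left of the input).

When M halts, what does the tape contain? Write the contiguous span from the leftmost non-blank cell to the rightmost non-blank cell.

p0 | 0[0]11111BBB   read 0 → write 1, move R, go to p0
p0 | 01[1]1111BBB   read 1 → write 1, move R, go to p0
p0 | 011[1]111BBB   read 1 → write 1, move R, go to p0
p0 | 0111[1]11BBB   read 1 → write 1, move R, go to p0
p0 | 01111[1]1BBB   read 1 → write 1, move R, go to p0
p0 | 011111[1]BBB   read 1 → write 1, move R, go to p0
p0 | 0111111[B]BB   read B → write 0, move R, go to p1
p1 | 01111110[B]B   read B → write B, move L, go to p4
p4 | 0111111[0]BB   read 0 → write 0, move L, go to p4
p4 | 011111[1]0BB   read 1 → write B, move L, go to p1
p1 | 01111[1]B0BB   read 1 → write B, move R, go to p3
p3 | 01111B[B]0BB   read B → write 1, move L, go to p2
p2 | 01111[B]10BB   read B → write B, move R, go to p2
p2 | 01111B[1]0BB   read 1 → write B, move R, go to p1
p1 | 01111BB[0]BB   read 0 → write B, move R, go to p0
p0 | 01111BBB[B]B   read B → write 0, move R, go to p1
p1 | 01111BBB0[B]   read B → write B, move L, go to p4
p4 | 01111BBB[0]B   read 0 → write 0, move L, go to p4
p4 | 01111BB[B]0B
The non-blank tape span at halt is 01111BBB0.

01111BBB0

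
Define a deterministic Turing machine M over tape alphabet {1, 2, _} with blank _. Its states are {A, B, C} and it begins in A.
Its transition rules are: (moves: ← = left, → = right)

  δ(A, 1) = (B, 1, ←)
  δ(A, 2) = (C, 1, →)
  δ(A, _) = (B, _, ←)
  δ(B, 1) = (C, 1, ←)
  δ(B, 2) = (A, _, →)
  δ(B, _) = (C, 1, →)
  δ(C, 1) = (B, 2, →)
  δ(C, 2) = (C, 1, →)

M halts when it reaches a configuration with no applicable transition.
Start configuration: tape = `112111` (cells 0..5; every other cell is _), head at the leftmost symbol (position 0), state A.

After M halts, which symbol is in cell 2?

1

A | _[1]12111__   read 1 → write 1, move ←, go to B
B | [_]112111__   read _ → write 1, move →, go to C
C | 1[1]12111__   read 1 → write 2, move →, go to B
B | 12[1]2111__   read 1 → write 1, move ←, go to C
C | 1[2]12111__   read 2 → write 1, move →, go to C
C | 11[1]2111__   read 1 → write 2, move →, go to B
B | 112[2]111__   read 2 → write _, move →, go to A
A | 112_[1]11__   read 1 → write 1, move ←, go to B
B | 112[_]111__   read _ → write 1, move →, go to C
C | 1121[1]11__   read 1 → write 2, move →, go to B
B | 11212[1]1__   read 1 → write 1, move ←, go to C
C | 1121[2]11__   read 2 → write 1, move →, go to C
C | 11211[1]1__   read 1 → write 2, move →, go to B
B | 112112[1]__   read 1 → write 1, move ←, go to C
C | 11211[2]1__   read 2 → write 1, move →, go to C
C | 112111[1]__   read 1 → write 2, move →, go to B
B | 1121112[_]_   read _ → write 1, move →, go to C
C | 11211121[_]
Cell 2 holds 1 when M halts.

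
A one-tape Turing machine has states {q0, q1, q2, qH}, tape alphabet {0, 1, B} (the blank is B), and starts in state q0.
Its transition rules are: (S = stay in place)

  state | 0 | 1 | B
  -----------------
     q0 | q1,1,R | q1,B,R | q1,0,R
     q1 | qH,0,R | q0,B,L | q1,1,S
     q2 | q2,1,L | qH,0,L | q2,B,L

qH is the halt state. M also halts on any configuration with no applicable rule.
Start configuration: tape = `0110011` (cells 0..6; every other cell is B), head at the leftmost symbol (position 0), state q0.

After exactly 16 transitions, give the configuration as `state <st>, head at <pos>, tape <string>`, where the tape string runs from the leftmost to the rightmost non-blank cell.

q0 | [0]110011   read 0 → write 1, move R, go to q1
q1 | 1[1]10011   read 1 → write B, move L, go to q0
q0 | [1]B10011   read 1 → write B, move R, go to q1
q1 | B[B]10011   read B → write 1, move S, go to q1
q1 | B[1]10011   read 1 → write B, move L, go to q0
q0 | [B]B10011   read B → write 0, move R, go to q1
q1 | 0[B]10011   read B → write 1, move S, go to q1
q1 | 0[1]10011   read 1 → write B, move L, go to q0
q0 | [0]B10011   read 0 → write 1, move R, go to q1
q1 | 1[B]10011   read B → write 1, move S, go to q1
q1 | 1[1]10011   read 1 → write B, move L, go to q0
q0 | [1]B10011   read 1 → write B, move R, go to q1
q1 | B[B]10011   read B → write 1, move S, go to q1
q1 | B[1]10011   read 1 → write B, move L, go to q0
q0 | [B]B10011   read B → write 0, move R, go to q1
q1 | 0[B]10011   read B → write 1, move S, go to q1
q1 | 0[1]10011
After 16 steps: state q1, head at 1, tape 0110011.

state q1, head at 1, tape 0110011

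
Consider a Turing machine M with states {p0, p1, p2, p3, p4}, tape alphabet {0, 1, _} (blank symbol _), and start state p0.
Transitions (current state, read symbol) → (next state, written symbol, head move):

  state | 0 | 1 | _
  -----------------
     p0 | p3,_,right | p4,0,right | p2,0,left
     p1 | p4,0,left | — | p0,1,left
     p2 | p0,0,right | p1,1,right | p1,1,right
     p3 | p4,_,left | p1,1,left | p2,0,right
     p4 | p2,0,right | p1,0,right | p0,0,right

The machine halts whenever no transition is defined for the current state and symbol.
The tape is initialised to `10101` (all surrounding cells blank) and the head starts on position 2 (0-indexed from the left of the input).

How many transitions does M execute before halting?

state=p0 head=2 tape=10[1]01__   (p0,1)→(p4,0,right)
state=p4 head=3 tape=100[0]1__   (p4,0)→(p2,0,right)
state=p2 head=4 tape=1000[1]__   (p2,1)→(p1,1,right)
state=p1 head=5 tape=10001[_]_   (p1,_)→(p0,1,left)
state=p0 head=4 tape=1000[1]1_   (p0,1)→(p4,0,right)
state=p4 head=5 tape=10000[1]_   (p4,1)→(p1,0,right)
state=p1 head=6 tape=100000[_]   (p1,_)→(p0,1,left)
state=p0 head=5 tape=10000[0]1   (p0,0)→(p3,_,right)
state=p3 head=6 tape=10000_[1]   (p3,1)→(p1,1,left)
state=p1 head=5 tape=10000[_]1   (p1,_)→(p0,1,left)
state=p0 head=4 tape=1000[0]11   (p0,0)→(p3,_,right)
state=p3 head=5 tape=1000_[1]1   (p3,1)→(p1,1,left)
state=p1 head=4 tape=1000[_]11   (p1,_)→(p0,1,left)
state=p0 head=3 tape=100[0]111   (p0,0)→(p3,_,right)
state=p3 head=4 tape=100_[1]11   (p3,1)→(p1,1,left)
state=p1 head=3 tape=100[_]111   (p1,_)→(p0,1,left)
state=p0 head=2 tape=10[0]1111   (p0,0)→(p3,_,right)
state=p3 head=3 tape=10_[1]111   (p3,1)→(p1,1,left)
state=p1 head=2 tape=10[_]1111   (p1,_)→(p0,1,left)
state=p0 head=1 tape=1[0]11111   (p0,0)→(p3,_,right)
state=p3 head=2 tape=1_[1]1111   (p3,1)→(p1,1,left)
state=p1 head=1 tape=1[_]11111   (p1,_)→(p0,1,left)
state=p0 head=0 tape=[1]111111   (p0,1)→(p4,0,right)
state=p4 head=1 tape=0[1]11111   (p4,1)→(p1,0,right)
state=p1 head=2 tape=00[1]1111
M halts after 24 transitions.

24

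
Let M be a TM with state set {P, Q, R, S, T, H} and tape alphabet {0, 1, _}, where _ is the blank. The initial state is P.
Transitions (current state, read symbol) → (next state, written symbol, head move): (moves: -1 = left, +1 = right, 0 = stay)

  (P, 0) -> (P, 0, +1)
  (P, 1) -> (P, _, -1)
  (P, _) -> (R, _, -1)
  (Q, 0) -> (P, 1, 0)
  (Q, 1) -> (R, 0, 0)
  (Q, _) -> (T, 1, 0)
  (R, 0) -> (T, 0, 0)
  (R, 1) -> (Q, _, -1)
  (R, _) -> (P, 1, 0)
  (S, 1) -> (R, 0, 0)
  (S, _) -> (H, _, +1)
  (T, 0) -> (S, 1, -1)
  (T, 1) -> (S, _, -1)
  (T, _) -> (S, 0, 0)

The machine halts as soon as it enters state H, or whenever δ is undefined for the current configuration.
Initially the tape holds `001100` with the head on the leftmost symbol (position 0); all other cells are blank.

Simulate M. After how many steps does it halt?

7

state=P head=0 tape=[0]01100   (P,0)→(P,0,+1)
state=P head=1 tape=0[0]1100   (P,0)→(P,0,+1)
state=P head=2 tape=00[1]100   (P,1)→(P,_,-1)
state=P head=1 tape=0[0]_100   (P,0)→(P,0,+1)
state=P head=2 tape=00[_]100   (P,_)→(R,_,-1)
state=R head=1 tape=0[0]_100   (R,0)→(T,0,0)
state=T head=1 tape=0[0]_100   (T,0)→(S,1,-1)
state=S head=0 tape=[0]1_100
M halts after 7 transitions.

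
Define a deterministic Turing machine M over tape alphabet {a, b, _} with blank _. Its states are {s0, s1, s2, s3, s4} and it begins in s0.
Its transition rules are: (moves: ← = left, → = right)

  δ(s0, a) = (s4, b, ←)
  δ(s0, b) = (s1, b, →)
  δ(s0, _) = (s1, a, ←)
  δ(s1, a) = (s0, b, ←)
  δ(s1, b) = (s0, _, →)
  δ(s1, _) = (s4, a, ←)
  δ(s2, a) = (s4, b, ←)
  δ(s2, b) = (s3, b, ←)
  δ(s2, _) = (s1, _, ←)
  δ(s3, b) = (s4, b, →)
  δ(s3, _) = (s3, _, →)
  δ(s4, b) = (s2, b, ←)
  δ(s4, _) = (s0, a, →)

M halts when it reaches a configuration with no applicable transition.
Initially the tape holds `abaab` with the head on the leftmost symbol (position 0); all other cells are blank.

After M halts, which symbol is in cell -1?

state=s0 head=0 tape=_[a]baab_   (s0,a)→(s4,b,←)
state=s4 head=-1 tape=[_]bbaab_   (s4,_)→(s0,a,→)
state=s0 head=0 tape=a[b]baab_   (s0,b)→(s1,b,→)
state=s1 head=1 tape=ab[b]aab_   (s1,b)→(s0,_,→)
state=s0 head=2 tape=ab_[a]ab_   (s0,a)→(s4,b,←)
state=s4 head=1 tape=ab[_]bab_   (s4,_)→(s0,a,→)
state=s0 head=2 tape=aba[b]ab_   (s0,b)→(s1,b,→)
state=s1 head=3 tape=abab[a]b_   (s1,a)→(s0,b,←)
state=s0 head=2 tape=aba[b]bb_   (s0,b)→(s1,b,→)
state=s1 head=3 tape=abab[b]b_   (s1,b)→(s0,_,→)
state=s0 head=4 tape=abab_[b]_   (s0,b)→(s1,b,→)
state=s1 head=5 tape=abab_b[_]   (s1,_)→(s4,a,←)
state=s4 head=4 tape=abab_[b]a   (s4,b)→(s2,b,←)
state=s2 head=3 tape=abab[_]ba   (s2,_)→(s1,_,←)
state=s1 head=2 tape=aba[b]_ba   (s1,b)→(s0,_,→)
state=s0 head=3 tape=aba_[_]ba   (s0,_)→(s1,a,←)
state=s1 head=2 tape=aba[_]aba   (s1,_)→(s4,a,←)
state=s4 head=1 tape=ab[a]aaba
Cell -1 holds a when M halts.

a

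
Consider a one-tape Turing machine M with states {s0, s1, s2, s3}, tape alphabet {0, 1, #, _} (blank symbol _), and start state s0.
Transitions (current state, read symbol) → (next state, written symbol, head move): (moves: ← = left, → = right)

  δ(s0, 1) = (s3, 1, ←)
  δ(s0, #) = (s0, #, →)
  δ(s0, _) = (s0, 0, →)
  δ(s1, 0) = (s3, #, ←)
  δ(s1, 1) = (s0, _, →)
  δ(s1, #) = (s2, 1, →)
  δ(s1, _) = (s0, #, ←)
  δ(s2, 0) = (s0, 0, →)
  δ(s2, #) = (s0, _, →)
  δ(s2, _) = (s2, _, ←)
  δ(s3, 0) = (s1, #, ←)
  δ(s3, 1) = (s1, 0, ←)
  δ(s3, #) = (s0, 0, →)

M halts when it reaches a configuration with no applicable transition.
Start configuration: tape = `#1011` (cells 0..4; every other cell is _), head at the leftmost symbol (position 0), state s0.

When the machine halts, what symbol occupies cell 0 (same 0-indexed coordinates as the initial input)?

_

state=s0 head=0 tape=__[#]1011   (s0,#)→(s0,#,→)
state=s0 head=1 tape=__#[1]011   (s0,1)→(s3,1,←)
state=s3 head=0 tape=__[#]1011   (s3,#)→(s0,0,→)
state=s0 head=1 tape=__0[1]011   (s0,1)→(s3,1,←)
state=s3 head=0 tape=__[0]1011   (s3,0)→(s1,#,←)
state=s1 head=-1 tape=_[_]#1011   (s1,_)→(s0,#,←)
state=s0 head=-2 tape=[_]##1011   (s0,_)→(s0,0,→)
state=s0 head=-1 tape=0[#]#1011   (s0,#)→(s0,#,→)
state=s0 head=0 tape=0#[#]1011   (s0,#)→(s0,#,→)
state=s0 head=1 tape=0##[1]011   (s0,1)→(s3,1,←)
state=s3 head=0 tape=0#[#]1011   (s3,#)→(s0,0,→)
state=s0 head=1 tape=0#0[1]011   (s0,1)→(s3,1,←)
state=s3 head=0 tape=0#[0]1011   (s3,0)→(s1,#,←)
state=s1 head=-1 tape=0[#]#1011   (s1,#)→(s2,1,→)
state=s2 head=0 tape=01[#]1011   (s2,#)→(s0,_,→)
state=s0 head=1 tape=01_[1]011   (s0,1)→(s3,1,←)
state=s3 head=0 tape=01[_]1011
Cell 0 holds _ when M halts.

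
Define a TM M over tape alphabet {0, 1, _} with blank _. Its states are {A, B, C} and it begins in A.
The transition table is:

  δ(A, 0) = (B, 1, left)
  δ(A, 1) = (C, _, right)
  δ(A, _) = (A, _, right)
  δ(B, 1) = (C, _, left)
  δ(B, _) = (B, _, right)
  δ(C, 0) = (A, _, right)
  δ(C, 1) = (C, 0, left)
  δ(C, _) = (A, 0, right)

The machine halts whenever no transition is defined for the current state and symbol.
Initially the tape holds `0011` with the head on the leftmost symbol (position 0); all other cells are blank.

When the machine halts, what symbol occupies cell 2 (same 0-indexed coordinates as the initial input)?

0

A | _[0]011   read 0 → write 1, move left, go to B
B | [_]1011   read _ → write _, move right, go to B
B | _[1]011   read 1 → write _, move left, go to C
C | [_]_011   read _ → write 0, move right, go to A
A | 0[_]011   read _ → write _, move right, go to A
A | 0_[0]11   read 0 → write 1, move left, go to B
B | 0[_]111   read _ → write _, move right, go to B
B | 0_[1]11   read 1 → write _, move left, go to C
C | 0[_]_11   read _ → write 0, move right, go to A
A | 00[_]11   read _ → write _, move right, go to A
A | 00_[1]1   read 1 → write _, move right, go to C
C | 00__[1]   read 1 → write 0, move left, go to C
C | 00_[_]0   read _ → write 0, move right, go to A
A | 00_0[0]   read 0 → write 1, move left, go to B
B | 00_[0]1
Cell 2 holds 0 when M halts.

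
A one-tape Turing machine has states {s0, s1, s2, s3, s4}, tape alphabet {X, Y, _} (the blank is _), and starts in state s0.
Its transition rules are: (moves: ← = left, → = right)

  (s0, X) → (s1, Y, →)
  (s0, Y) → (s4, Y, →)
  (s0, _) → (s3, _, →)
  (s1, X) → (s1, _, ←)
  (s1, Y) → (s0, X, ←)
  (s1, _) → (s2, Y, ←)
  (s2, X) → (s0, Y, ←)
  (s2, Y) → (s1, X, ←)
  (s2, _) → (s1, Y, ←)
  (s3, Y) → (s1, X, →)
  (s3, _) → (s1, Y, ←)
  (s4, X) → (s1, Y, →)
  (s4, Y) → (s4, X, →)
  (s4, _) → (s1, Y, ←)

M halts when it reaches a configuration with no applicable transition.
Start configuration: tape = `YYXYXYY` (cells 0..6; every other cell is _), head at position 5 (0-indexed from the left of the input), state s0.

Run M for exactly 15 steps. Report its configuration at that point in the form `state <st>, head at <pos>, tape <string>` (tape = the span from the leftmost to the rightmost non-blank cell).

s0 | YYXYX[Y]Y_   read Y → write Y, move →, go to s4
s4 | YYXYXY[Y]_   read Y → write X, move →, go to s4
s4 | YYXYXYX[_]   read _ → write Y, move ←, go to s1
s1 | YYXYXY[X]Y   read X → write _, move ←, go to s1
s1 | YYXYX[Y]_Y   read Y → write X, move ←, go to s0
s0 | YYXY[X]X_Y   read X → write Y, move →, go to s1
s1 | YYXYY[X]_Y   read X → write _, move ←, go to s1
s1 | YYXY[Y]__Y   read Y → write X, move ←, go to s0
s0 | YYX[Y]X__Y   read Y → write Y, move →, go to s4
s4 | YYXY[X]__Y   read X → write Y, move →, go to s1
s1 | YYXYY[_]_Y   read _ → write Y, move ←, go to s2
s2 | YYXY[Y]Y_Y   read Y → write X, move ←, go to s1
s1 | YYX[Y]XY_Y   read Y → write X, move ←, go to s0
s0 | YY[X]XXY_Y   read X → write Y, move →, go to s1
s1 | YYY[X]XY_Y   read X → write _, move ←, go to s1
s1 | YY[Y]_XY_Y
After 15 steps: state s1, head at 2, tape YYY_XY_Y.

state s1, head at 2, tape YYY_XY_Y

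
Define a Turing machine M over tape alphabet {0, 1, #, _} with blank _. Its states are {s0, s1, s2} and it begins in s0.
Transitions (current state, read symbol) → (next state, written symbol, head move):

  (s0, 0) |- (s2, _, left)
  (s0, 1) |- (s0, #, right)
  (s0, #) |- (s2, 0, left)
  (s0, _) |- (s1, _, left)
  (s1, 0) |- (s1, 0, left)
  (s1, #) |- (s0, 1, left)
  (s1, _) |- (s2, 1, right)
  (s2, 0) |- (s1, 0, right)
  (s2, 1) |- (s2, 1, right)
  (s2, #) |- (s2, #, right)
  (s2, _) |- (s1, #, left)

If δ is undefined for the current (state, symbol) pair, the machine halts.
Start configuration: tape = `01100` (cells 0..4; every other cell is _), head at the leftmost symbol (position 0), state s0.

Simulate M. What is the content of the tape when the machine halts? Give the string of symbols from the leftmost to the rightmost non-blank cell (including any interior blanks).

state=s0 head=0 tape=__[0]1100   (s0,0)→(s2,_,left)
state=s2 head=-1 tape=_[_]_1100   (s2,_)→(s1,#,left)
state=s1 head=-2 tape=[_]#_1100   (s1,_)→(s2,1,right)
state=s2 head=-1 tape=1[#]_1100   (s2,#)→(s2,#,right)
state=s2 head=0 tape=1#[_]1100   (s2,_)→(s1,#,left)
state=s1 head=-1 tape=1[#]#1100   (s1,#)→(s0,1,left)
state=s0 head=-2 tape=[1]1#1100   (s0,1)→(s0,#,right)
state=s0 head=-1 tape=#[1]#1100   (s0,1)→(s0,#,right)
state=s0 head=0 tape=##[#]1100   (s0,#)→(s2,0,left)
state=s2 head=-1 tape=#[#]01100   (s2,#)→(s2,#,right)
state=s2 head=0 tape=##[0]1100   (s2,0)→(s1,0,right)
state=s1 head=1 tape=##0[1]100
The non-blank tape span at halt is ##01100.

##01100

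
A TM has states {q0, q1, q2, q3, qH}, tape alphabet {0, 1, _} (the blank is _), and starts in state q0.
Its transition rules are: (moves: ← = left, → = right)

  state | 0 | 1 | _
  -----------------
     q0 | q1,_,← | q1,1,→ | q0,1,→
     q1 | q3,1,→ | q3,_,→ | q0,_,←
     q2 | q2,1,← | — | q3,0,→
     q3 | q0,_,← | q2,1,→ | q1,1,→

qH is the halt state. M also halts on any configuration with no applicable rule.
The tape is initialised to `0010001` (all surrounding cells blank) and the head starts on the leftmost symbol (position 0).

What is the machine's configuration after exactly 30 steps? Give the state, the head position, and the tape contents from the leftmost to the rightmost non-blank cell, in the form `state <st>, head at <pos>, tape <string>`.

state=q0 head=0 tape=__[0]010001___   (q0,0)→(q1,_,←)
state=q1 head=-1 tape=_[_]_010001___   (q1,_)→(q0,_,←)
state=q0 head=-2 tape=[_]__010001___   (q0,_)→(q0,1,→)
state=q0 head=-1 tape=1[_]_010001___   (q0,_)→(q0,1,→)
state=q0 head=0 tape=11[_]010001___   (q0,_)→(q0,1,→)
state=q0 head=1 tape=111[0]10001___   (q0,0)→(q1,_,←)
state=q1 head=0 tape=11[1]_10001___   (q1,1)→(q3,_,→)
state=q3 head=1 tape=11_[_]10001___   (q3,_)→(q1,1,→)
state=q1 head=2 tape=11_1[1]0001___   (q1,1)→(q3,_,→)
state=q3 head=3 tape=11_1_[0]001___   (q3,0)→(q0,_,←)
state=q0 head=2 tape=11_1[_]_001___   (q0,_)→(q0,1,→)
state=q0 head=3 tape=11_11[_]001___   (q0,_)→(q0,1,→)
state=q0 head=4 tape=11_111[0]01___   (q0,0)→(q1,_,←)
state=q1 head=3 tape=11_11[1]_01___   (q1,1)→(q3,_,→)
state=q3 head=4 tape=11_11_[_]01___   (q3,_)→(q1,1,→)
state=q1 head=5 tape=11_11_1[0]1___   (q1,0)→(q3,1,→)
state=q3 head=6 tape=11_11_11[1]___   (q3,1)→(q2,1,→)
state=q2 head=7 tape=11_11_111[_]__   (q2,_)→(q3,0,→)
state=q3 head=8 tape=11_11_1110[_]_   (q3,_)→(q1,1,→)
state=q1 head=9 tape=11_11_11101[_]   (q1,_)→(q0,_,←)
state=q0 head=8 tape=11_11_1110[1]_   (q0,1)→(q1,1,→)
state=q1 head=9 tape=11_11_11101[_]   (q1,_)→(q0,_,←)
state=q0 head=8 tape=11_11_1110[1]_   (q0,1)→(q1,1,→)
state=q1 head=9 tape=11_11_11101[_]   (q1,_)→(q0,_,←)
state=q0 head=8 tape=11_11_1110[1]_   (q0,1)→(q1,1,→)
state=q1 head=9 tape=11_11_11101[_]   (q1,_)→(q0,_,←)
state=q0 head=8 tape=11_11_1110[1]_   (q0,1)→(q1,1,→)
state=q1 head=9 tape=11_11_11101[_]   (q1,_)→(q0,_,←)
state=q0 head=8 tape=11_11_1110[1]_   (q0,1)→(q1,1,→)
state=q1 head=9 tape=11_11_11101[_]   (q1,_)→(q0,_,←)
state=q0 head=8 tape=11_11_1110[1]_
After 30 steps: state q0, head at 8, tape 11_11_11101.

state q0, head at 8, tape 11_11_11101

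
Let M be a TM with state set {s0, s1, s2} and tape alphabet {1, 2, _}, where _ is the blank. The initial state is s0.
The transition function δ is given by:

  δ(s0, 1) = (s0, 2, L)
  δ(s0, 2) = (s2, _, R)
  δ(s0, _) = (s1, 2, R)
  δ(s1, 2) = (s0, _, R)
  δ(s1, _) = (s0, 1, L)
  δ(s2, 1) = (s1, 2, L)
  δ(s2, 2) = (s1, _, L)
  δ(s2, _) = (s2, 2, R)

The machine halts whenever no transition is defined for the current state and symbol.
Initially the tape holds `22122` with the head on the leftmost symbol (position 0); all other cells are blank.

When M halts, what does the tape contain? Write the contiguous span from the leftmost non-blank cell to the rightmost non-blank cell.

s0 | _[2]2122   read 2 → write _, move R, go to s2
s2 | __[2]122   read 2 → write _, move L, go to s1
s1 | _[_]_122   read _ → write 1, move L, go to s0
s0 | [_]1_122   read _ → write 2, move R, go to s1
s1 | 2[1]_122
The non-blank tape span at halt is 21_122.

21_122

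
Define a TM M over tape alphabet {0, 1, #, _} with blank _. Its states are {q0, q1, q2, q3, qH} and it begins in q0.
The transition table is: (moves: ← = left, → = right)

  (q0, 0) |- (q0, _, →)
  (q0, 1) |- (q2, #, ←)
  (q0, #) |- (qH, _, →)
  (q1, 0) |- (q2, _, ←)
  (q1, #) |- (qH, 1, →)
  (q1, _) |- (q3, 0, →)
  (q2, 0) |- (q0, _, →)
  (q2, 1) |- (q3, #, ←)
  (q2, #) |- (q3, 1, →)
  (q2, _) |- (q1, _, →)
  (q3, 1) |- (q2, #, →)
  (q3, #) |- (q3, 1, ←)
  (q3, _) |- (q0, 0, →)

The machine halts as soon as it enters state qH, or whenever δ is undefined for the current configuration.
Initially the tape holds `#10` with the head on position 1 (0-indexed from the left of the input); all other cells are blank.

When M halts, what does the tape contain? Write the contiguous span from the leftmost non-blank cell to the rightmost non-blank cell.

#0

q0 | _#[1]0   read 1 → write #, move ←, go to q2
q2 | _[#]#0   read # → write 1, move →, go to q3
q3 | _1[#]0   read # → write 1, move ←, go to q3
q3 | _[1]10   read 1 → write #, move →, go to q2
q2 | _#[1]0   read 1 → write #, move ←, go to q3
q3 | _[#]#0   read # → write 1, move ←, go to q3
q3 | [_]1#0   read _ → write 0, move →, go to q0
q0 | 0[1]#0   read 1 → write #, move ←, go to q2
q2 | [0]##0   read 0 → write _, move →, go to q0
q0 | _[#]#0   read # → write _, move →, go to qH
qH | __[#]0
The non-blank tape span at halt is #0.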